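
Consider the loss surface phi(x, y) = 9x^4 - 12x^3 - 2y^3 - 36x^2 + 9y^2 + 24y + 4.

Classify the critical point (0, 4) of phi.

The mixed partial ∂²phi/∂x∂y is 0, so the Hessian at any point is diag(phi_xx, phi_yy) = diag(36(3x^2 - 2x - 2), 6(-2y + 3)).
At (0, 4): H = diag(-72, -30).
Both eigenvalues are negative, so H is negative definite: a local maximum.

local maximum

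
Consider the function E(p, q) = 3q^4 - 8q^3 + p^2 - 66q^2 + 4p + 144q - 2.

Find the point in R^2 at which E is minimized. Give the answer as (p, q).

(-2, -3)

E(p,q) separates as A(p) + B(q) − 2, so its minimum is min A + min B − 2.
A'(p) = 2p + 4 vanishes at p ∈ {-2}; B'(q) = 12(q - 4)(q - 1)(q + 3) vanishes at q ∈ {-3, 1, 4}.
Local minima of A (where A''>0): A(-2)=-4. Local minima of B: B(-3)=-567, B(4)=-224.
So the global minimum of E is A(-2) + B(-3) − 2 = -4 − 567 − 2 = -573, attained at (-2, -3).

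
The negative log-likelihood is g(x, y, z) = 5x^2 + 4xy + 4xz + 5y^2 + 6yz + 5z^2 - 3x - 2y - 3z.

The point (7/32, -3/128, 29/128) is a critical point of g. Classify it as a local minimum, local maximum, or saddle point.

local minimum

The Hessian is constant: H = [[10, 4, 4], [4, 10, 6], [4, 6, 10]].
Leading principal minors: Δ₁ = 10, Δ₂ = 84, Δ₃ = 512.
All leading minors are positive, so H is positive definite: a local minimum.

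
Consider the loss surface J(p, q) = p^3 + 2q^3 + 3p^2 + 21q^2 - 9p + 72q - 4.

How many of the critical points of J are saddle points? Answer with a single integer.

J separates as a function of p plus a function of q, so ∇J=0 decouples.
∂J/∂p = 3(p - 1)(p + 3) = 0 at p ∈ {-3, 1}; ∂J/∂q = 6(q + 3)(q + 4) = 0 at q ∈ {-4, -3}.
The Hessian is diagonal: diag(J_pp, J_qq). Second derivatives: J_pp(-3)=-12, J_pp(1)=12; J_qq(-4)=-6, J_qq(-3)=6.
Saddle points occur where the two diagonal entries have opposite signs: (-3, -3), (1, -4). Count: 2.

2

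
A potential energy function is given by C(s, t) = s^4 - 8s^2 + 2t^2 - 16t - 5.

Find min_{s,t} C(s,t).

-53

C(s,t) separates as P(s) + Q(t) − 5, so its minimum is min P + min Q − 5.
P'(s) = 4s(s - 2)(s + 2) vanishes at s ∈ {-2, 0, 2}; Q'(t) = 4(t - 4) vanishes at t ∈ {4}.
Local minima of P (where P''>0): P(-2)=-16, P(2)=-16. Local minima of Q: Q(4)=-32.
So the global minimum of C is P(-2) + Q(4) − 5 = -16 − 32 − 5 = -53, attained at (-2, 4).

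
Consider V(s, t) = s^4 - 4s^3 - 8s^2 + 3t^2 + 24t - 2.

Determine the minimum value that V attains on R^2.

-178

V(s,t) separates as P(s) + Q(t) − 2, so its minimum is min P + min Q − 2.
P'(s) = 4s(s - 4)(s + 1) vanishes at s ∈ {-1, 0, 4}; Q'(t) = 6(t + 4) vanishes at t ∈ {-4}.
Local minima of P (where P''>0): P(-1)=-3, P(4)=-128. Local minima of Q: Q(-4)=-48.
So the global minimum of V is P(4) + Q(-4) − 2 = -128 − 48 − 2 = -178, attained at (4, -4).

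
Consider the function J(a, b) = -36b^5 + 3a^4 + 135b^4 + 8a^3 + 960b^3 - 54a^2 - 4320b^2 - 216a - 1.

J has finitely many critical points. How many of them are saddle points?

6

J separates as a function of a plus a function of b, so ∇J=0 decouples.
∂J/∂a = 12(a - 3)(a + 2)(a + 3) = 0 at a ∈ {-3, -2, 3}; ∂J/∂b = -180b(b - 4)(b - 3)(b + 4) = 0 at b ∈ {-4, 0, 3, 4}.
The Hessian is diagonal: diag(J_aa, J_bb). Second derivatives: J_aa(-3)=72, J_aa(-2)=-60, J_aa(3)=360; J_bb(-4)=40320, J_bb(0)=-8640, J_bb(3)=3780, J_bb(4)=-5760.
Saddle points occur where the two diagonal entries have opposite signs: (-3, 0), (-3, 4), (-2, -4), (-2, 3), (3, 0), (3, 4). Count: 6.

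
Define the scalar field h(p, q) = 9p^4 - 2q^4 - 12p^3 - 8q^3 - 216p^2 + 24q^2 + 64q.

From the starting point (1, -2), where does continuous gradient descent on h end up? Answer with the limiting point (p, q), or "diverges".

(4, -1)

h is separable, so gradient descent decouples: p follows -∂h/∂p, q follows -∂h/∂q.
∂h/∂p = 36p(p - 4)(p + 3); at p=1 this is -432, so p increases.
∂h/∂q = -8(q - 2)(q + 1)(q + 4); at q=-2 this is -64, so q increases.
p converges to its nearest critical value 4 (a local min of the p-part); q converges to -1. The iterate converges to (4, -1).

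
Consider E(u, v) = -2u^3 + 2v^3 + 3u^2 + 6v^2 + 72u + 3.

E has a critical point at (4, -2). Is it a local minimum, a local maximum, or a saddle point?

The mixed partial ∂²E/∂u∂v is 0, so the Hessian at any point is diag(E_uu, E_vv) = diag(6(-2u + 1), 12(v + 1)).
At (4, -2): H = diag(-42, -12).
Both eigenvalues are negative, so H is negative definite: a local maximum.

local maximum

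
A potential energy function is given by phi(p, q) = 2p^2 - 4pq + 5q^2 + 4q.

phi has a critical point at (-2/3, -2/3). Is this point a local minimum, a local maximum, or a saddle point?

The Hessian of phi is constant: H = [[4, -4], [-4, 10]].
det(H) = 4·10 − (-4)² = 24.
det(H) > 0 and tr(H) = 14 > 0, so H is positive definite and the point is a local minimum.

local minimum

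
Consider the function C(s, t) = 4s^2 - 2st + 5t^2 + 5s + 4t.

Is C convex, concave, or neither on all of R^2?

convex

C is quadratic, so its Hessian is the constant matrix H = [[8, -2], [-2, 10]].
det(H) = 76, tr(H) = 18.
det(H) > 0 and tr(H) > 0, so H is positive definite everywhere: convex.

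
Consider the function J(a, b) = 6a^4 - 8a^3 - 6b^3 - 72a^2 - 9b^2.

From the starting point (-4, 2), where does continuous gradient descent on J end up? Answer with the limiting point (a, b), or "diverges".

diverges

J is separable, so gradient descent decouples: a follows -∂J/∂a, b follows -∂J/∂b.
∂J/∂a = 24a(a - 3)(a + 2); at a=-4 this is -1344, so a increases.
∂J/∂b = -18b(b + 1); at b=2 this is -108, so b increases.
The b-coordinate has no critical point in that direction and runs off to infinity.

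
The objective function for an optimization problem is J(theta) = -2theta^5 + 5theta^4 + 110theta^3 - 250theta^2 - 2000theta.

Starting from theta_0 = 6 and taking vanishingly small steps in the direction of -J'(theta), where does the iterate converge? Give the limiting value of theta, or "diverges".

diverges

J'(theta) = -10(theta - 5)(theta - 4)(theta + 2)(theta + 5), so J'(6) = -1760.
Gradient descent moves in the -J' direction, i.e. theta is increasing.
There is no critical point above theta=6, and J' keeps the same sign, so the iterate runs off to +∞.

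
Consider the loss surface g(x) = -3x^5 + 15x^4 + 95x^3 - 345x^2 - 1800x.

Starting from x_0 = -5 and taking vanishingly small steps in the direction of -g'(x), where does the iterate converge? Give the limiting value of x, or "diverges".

g'(x) = -15(x - 5)(x - 4)(x + 2)(x + 3), so g'(-5) = -8100.
Gradient descent moves in the -g' direction, i.e. x is increasing.
The nearest critical point in that direction is x = -3, where g'' = 840 > 0 (a local minimum). The iterate converges there.

-3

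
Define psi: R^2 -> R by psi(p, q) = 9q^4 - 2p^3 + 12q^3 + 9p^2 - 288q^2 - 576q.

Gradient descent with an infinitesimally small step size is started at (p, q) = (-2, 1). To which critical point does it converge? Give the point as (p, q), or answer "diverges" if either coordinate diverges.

psi is separable, so gradient descent decouples: p follows -∂psi/∂p, q follows -∂psi/∂q.
∂psi/∂p = -6p(p - 3); at p=-2 this is -60, so p increases.
∂psi/∂q = 36(q - 4)(q + 1)(q + 4); at q=1 this is -1080, so q increases.
p converges to its nearest critical value 0 (a local min of the p-part); q converges to 4. The iterate converges to (0, 4).

(0, 4)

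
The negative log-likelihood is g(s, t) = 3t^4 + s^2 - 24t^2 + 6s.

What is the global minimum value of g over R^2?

-57

g(s,t) separates as P(s) + Q(t), so its minimum is min P + min Q.
P'(s) = 2s + 6 vanishes at s ∈ {-3}; Q'(t) = 12t(t - 2)(t + 2) vanishes at t ∈ {-2, 0, 2}.
Local minima of P (where P''>0): P(-3)=-9. Local minima of Q: Q(-2)=-48, Q(2)=-48.
So the global minimum of g is P(-3) + Q(-2) = -9 − 48 = -57, attained at (-3, -2).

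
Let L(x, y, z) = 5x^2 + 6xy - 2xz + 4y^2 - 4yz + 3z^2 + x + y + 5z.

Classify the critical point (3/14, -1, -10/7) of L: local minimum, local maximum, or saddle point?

local minimum

The Hessian is constant: H = [[10, 6, -2], [6, 8, -4], [-2, -4, 6]].
Leading principal minors: Δ₁ = 10, Δ₂ = 44, Δ₃ = 168.
All leading minors are positive, so H is positive definite: a local minimum.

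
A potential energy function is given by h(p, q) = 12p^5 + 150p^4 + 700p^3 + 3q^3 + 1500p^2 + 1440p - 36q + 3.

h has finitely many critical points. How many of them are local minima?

2

h separates as a function of p plus a function of q, so ∇h=0 decouples.
∂h/∂p = 60(p + 1)(p + 2)(p + 3)(p + 4) = 0 at p ∈ {-4, -3, -2, -1}; ∂h/∂q = 9(q - 2)(q + 2) = 0 at q ∈ {-2, 2}.
The Hessian is diagonal: diag(h_pp, h_qq). Second derivatives: h_pp(-4)=-360, h_pp(-3)=120, h_pp(-2)=-120, h_pp(-1)=360; h_qq(-2)=-36, h_qq(2)=36.
Local minima occur where both diagonal entries positive: (-3, 2), (-1, 2). Count: 2.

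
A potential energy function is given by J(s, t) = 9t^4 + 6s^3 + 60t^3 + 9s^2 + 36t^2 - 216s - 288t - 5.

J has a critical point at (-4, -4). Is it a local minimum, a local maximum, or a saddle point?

The mixed partial ∂²J/∂s∂t is 0, so the Hessian at any point is diag(J_ss, J_tt) = diag(18(2s + 1), 36(3t^2 + 10t + 2)).
At (-4, -4): H = diag(-126, 360).
The eigenvalues have opposite signs, so H is indefinite: a saddle point.

saddle point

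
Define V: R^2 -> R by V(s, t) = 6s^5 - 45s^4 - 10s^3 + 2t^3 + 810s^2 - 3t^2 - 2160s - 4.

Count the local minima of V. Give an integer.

V separates as a function of s plus a function of t, so ∇V=0 decouples.
∂V/∂s = 30(s - 4)(s - 3)(s - 2)(s + 3) = 0 at s ∈ {-3, 2, 3, 4}; ∂V/∂t = 6t(t - 1) = 0 at t ∈ {0, 1}.
The Hessian is diagonal: diag(V_ss, V_tt). Second derivatives: V_ss(-3)=-6300, V_ss(2)=300, V_ss(3)=-180, V_ss(4)=420; V_tt(0)=-6, V_tt(1)=6.
Local minima occur where both diagonal entries positive: (2, 1), (4, 1). Count: 2.

2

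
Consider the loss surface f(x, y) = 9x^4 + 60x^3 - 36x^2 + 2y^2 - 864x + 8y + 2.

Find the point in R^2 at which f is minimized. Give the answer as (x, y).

f(x,y) separates as P(x) + Q(y) + 2, so its minimum is min P + min Q + 2.
P'(x) = 36(x - 2)(x + 3)(x + 4) vanishes at x ∈ {-4, -3, 2}; Q'(y) = 4y + 8 vanishes at y ∈ {-2}.
Local minima of P (where P''>0): P(-4)=1344, P(2)=-1248. Local minima of Q: Q(-2)=-8.
So the global minimum of f is P(2) + Q(-2) + 2 = -1248 − 8 + 2 = -1254, attained at (2, -2).

(2, -2)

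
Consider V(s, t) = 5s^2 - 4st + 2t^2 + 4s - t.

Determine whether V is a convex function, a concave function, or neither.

convex

V is quadratic, so its Hessian is the constant matrix H = [[10, -4], [-4, 4]].
det(H) = 24, tr(H) = 14.
det(H) > 0 and tr(H) > 0, so H is positive definite everywhere: convex.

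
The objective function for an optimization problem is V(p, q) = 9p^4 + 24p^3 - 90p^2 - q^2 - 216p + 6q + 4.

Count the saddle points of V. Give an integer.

V separates as a function of p plus a function of q, so ∇V=0 decouples.
∂V/∂p = 36(p - 2)(p + 1)(p + 3) = 0 at p ∈ {-3, -1, 2}; ∂V/∂q = -2(q - 3) = 0 at q ∈ {3}.
The Hessian is diagonal: diag(V_pp, V_qq). Second derivatives: V_pp(-3)=360, V_pp(-1)=-216, V_pp(2)=540; V_qq(3)=-2.
Saddle points occur where the two diagonal entries have opposite signs: (-3, 3), (2, 3). Count: 2.

2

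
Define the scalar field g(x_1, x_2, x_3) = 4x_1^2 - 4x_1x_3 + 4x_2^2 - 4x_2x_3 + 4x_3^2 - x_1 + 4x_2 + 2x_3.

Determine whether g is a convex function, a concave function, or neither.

g is quadratic, so its Hessian is the constant matrix H = [[8, 0, -4], [0, 8, -4], [-4, -4, 8]].
Leading principal minors: 8, 64, 256.
All positive ⇒ H ≻ 0 ⇒ convex.

convex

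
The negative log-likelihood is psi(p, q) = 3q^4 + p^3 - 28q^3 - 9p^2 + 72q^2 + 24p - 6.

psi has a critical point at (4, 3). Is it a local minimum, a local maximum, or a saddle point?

The mixed partial ∂²psi/∂p∂q is 0, so the Hessian at any point is diag(psi_pp, psi_qq) = diag(6(p - 3), 12(3q^2 - 14q + 12)).
At (4, 3): H = diag(6, -36).
The eigenvalues have opposite signs, so H is indefinite: a saddle point.

saddle point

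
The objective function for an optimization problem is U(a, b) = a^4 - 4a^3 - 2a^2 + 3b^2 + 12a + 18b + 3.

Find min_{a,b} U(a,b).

U(a,b) separates as P(a) + Q(b) + 3, so its minimum is min P + min Q + 3.
P'(a) = 4(a - 3)(a - 1)(a + 1) vanishes at a ∈ {-1, 1, 3}; Q'(b) = 6b + 18 vanishes at b ∈ {-3}.
Local minima of P (where P''>0): P(-1)=-9, P(3)=-9. Local minima of Q: Q(-3)=-27.
So the global minimum of U is P(-1) + Q(-3) + 3 = -9 − 27 + 3 = -33, attained at (-1, -3).

-33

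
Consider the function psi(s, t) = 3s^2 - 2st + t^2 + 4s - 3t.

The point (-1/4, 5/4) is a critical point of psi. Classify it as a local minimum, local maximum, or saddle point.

The Hessian of psi is constant: H = [[6, -2], [-2, 2]].
det(H) = 6·2 − (-2)² = 8.
det(H) > 0 and tr(H) = 8 > 0, so H is positive definite and the point is a local minimum.

local minimum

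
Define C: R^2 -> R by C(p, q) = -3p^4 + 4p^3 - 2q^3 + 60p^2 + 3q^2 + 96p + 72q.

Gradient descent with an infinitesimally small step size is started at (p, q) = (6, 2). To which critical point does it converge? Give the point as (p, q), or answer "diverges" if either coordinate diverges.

C is separable, so gradient descent decouples: p follows -∂C/∂p, q follows -∂C/∂q.
∂C/∂p = -12(p - 4)(p + 1)(p + 2); at p=6 this is -1344, so p increases.
∂C/∂q = -6(q - 4)(q + 3); at q=2 this is 60, so q decreases.
The p-coordinate has no critical point in that direction and runs off to infinity.

diverges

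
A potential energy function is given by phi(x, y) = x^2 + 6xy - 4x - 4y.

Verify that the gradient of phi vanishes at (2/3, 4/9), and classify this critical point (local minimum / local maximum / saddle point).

∇phi = (2x + 6y - 4, 6x - 4); substituting (2/3, 4/9) gives ∇phi = (0, 0), so (2/3, 4/9) is indeed a critical point.
The Hessian of phi is constant: H = [[2, 6], [6, 0]].
det(H) = 2·0 − 6² = -36.
Since det(H) < 0, H is indefinite and the critical point is a saddle point.

saddle point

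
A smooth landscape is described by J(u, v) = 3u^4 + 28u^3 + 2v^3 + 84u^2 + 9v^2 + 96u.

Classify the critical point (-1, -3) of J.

saddle point

The mixed partial ∂²J/∂u∂v is 0, so the Hessian at any point is diag(J_uu, J_vv) = diag(12(3u^2 + 14u + 14), 6(2v + 3)).
At (-1, -3): H = diag(36, -18).
The eigenvalues have opposite signs, so H is indefinite: a saddle point.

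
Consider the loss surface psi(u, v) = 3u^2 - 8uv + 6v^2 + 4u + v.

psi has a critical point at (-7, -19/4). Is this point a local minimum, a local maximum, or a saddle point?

local minimum

The Hessian of psi is constant: H = [[6, -8], [-8, 12]].
det(H) = 6·12 − (-8)² = 8.
det(H) > 0 and tr(H) = 18 > 0, so H is positive definite and the point is a local minimum.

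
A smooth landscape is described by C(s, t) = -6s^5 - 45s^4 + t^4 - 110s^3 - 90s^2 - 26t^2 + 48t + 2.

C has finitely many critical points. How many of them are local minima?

4

C separates as a function of s plus a function of t, so ∇C=0 decouples.
∂C/∂s = -30s(s + 1)(s + 2)(s + 3) = 0 at s ∈ {-3, -2, -1, 0}; ∂C/∂t = 4(t - 3)(t - 1)(t + 4) = 0 at t ∈ {-4, 1, 3}.
The Hessian is diagonal: diag(C_ss, C_tt). Second derivatives: C_ss(-3)=180, C_ss(-2)=-60, C_ss(-1)=60, C_ss(0)=-180; C_tt(-4)=140, C_tt(1)=-40, C_tt(3)=56.
Local minima occur where both diagonal entries positive: (-3, -4), (-3, 3), (-1, -4), (-1, 3). Count: 4.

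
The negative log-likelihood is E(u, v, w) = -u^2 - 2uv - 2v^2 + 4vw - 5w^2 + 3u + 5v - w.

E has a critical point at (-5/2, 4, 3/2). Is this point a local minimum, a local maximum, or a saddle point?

The Hessian is constant: H = [[-2, -2, 0], [-2, -4, 4], [0, 4, -10]].
Leading principal minors: Δ₁ = -2, Δ₂ = 4, Δ₃ = -8.
The minors alternate sign starting negative (−, +, −), so H is negative definite: a local maximum.

local maximum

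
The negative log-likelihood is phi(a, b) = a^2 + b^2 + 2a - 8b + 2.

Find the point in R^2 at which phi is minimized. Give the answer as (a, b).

(-1, 4)

phi(a,b) separates as P(a) + Q(b) + 2, so its minimum is min P + min Q + 2.
P'(a) = 2a + 2 vanishes at a ∈ {-1}; Q'(b) = 2b - 8 vanishes at b ∈ {4}.
Local minima of P (where P''>0): P(-1)=-1. Local minima of Q: Q(4)=-16.
So the global minimum of phi is P(-1) + Q(4) + 2 = -1 − 16 + 2 = -15, attained at (-1, 4).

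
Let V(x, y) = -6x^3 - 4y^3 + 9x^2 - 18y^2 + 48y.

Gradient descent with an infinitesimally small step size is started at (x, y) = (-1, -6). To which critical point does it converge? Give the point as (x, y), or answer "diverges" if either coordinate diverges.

V is separable, so gradient descent decouples: x follows -∂V/∂x, y follows -∂V/∂y.
∂V/∂x = -18x(x - 1); at x=-1 this is -36, so x increases.
∂V/∂y = -12(y - 1)(y + 4); at y=-6 this is -168, so y increases.
x converges to its nearest critical value 0 (a local min of the x-part); y converges to -4. The iterate converges to (0, -4).

(0, -4)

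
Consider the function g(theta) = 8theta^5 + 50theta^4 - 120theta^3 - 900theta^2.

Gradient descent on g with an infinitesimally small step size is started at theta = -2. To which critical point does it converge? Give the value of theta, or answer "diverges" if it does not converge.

-3

g'(theta) = 40theta(theta - 3)(theta + 3)(theta + 5), so g'(-2) = 1200.
Gradient descent moves in the -g' direction, i.e. theta is decreasing.
The nearest critical point in that direction is theta = -3, where g'' = 1440 > 0 (a local minimum). The iterate converges there.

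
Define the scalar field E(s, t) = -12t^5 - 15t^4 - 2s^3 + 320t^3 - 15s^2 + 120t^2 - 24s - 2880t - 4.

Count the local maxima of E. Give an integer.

2

E separates as a function of s plus a function of t, so ∇E=0 decouples.
∂E/∂s = -6(s + 1)(s + 4) = 0 at s ∈ {-4, -1}; ∂E/∂t = -60(t - 3)(t - 2)(t + 2)(t + 4) = 0 at t ∈ {-4, -2, 2, 3}.
The Hessian is diagonal: diag(E_ss, E_tt). Second derivatives: E_ss(-4)=18, E_ss(-1)=-18; E_tt(-4)=5040, E_tt(-2)=-2400, E_tt(2)=1440, E_tt(3)=-2100.
Local maxima occur where both diagonal entries negative: (-1, -2), (-1, 3). Count: 2.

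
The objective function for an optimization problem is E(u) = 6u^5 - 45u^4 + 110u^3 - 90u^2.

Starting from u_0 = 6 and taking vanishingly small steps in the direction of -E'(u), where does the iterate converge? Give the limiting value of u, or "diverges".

E'(u) = 30u(u - 3)(u - 2)(u - 1), so E'(6) = 10800.
Gradient descent moves in the -E' direction, i.e. u is decreasing.
The nearest critical point in that direction is u = 3, where E'' = 180 > 0 (a local minimum). The iterate converges there.

3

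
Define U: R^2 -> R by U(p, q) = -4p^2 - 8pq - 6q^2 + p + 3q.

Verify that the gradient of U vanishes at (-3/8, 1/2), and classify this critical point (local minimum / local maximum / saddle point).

local maximum

∇U = (-8p - 8q + 1, -8p - 12q + 3); substituting (-3/8, 1/2) gives ∇U = (0, 0), so (-3/8, 1/2) is indeed a critical point.
The Hessian of U is constant: H = [[-8, -8], [-8, -12]].
det(H) = (-8)·(-12) − (-8)² = 32.
det(H) > 0 and tr(H) = -20 < 0, so H is negative definite and the point is a local maximum.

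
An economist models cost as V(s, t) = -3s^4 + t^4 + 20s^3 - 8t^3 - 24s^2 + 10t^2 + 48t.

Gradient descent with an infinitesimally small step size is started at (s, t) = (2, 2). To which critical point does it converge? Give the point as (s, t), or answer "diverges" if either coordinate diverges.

(1, -1)

V is separable, so gradient descent decouples: s follows -∂V/∂s, t follows -∂V/∂t.
∂V/∂s = -12s(s - 4)(s - 1); at s=2 this is 48, so s decreases.
∂V/∂t = 4(t - 4)(t - 3)(t + 1); at t=2 this is 24, so t decreases.
s converges to its nearest critical value 1 (a local min of the s-part); t converges to -1. The iterate converges to (1, -1).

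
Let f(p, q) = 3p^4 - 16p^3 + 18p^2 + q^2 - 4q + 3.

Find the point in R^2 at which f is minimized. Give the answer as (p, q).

f(p,q) separates as A(p) + B(q) + 3, so its minimum is min A + min B + 3.
A'(p) = 12p(p - 3)(p - 1) vanishes at p ∈ {0, 1, 3}; B'(q) = 2q - 4 vanishes at q ∈ {2}.
Local minima of A (where A''>0): A(0)=0, A(3)=-27. Local minima of B: B(2)=-4.
So the global minimum of f is A(3) + B(2) + 3 = -27 − 4 + 3 = -28, attained at (3, 2).

(3, 2)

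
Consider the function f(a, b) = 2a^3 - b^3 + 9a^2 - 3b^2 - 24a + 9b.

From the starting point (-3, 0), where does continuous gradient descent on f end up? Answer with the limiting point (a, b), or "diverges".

(1, -3)

f is separable, so gradient descent decouples: a follows -∂f/∂a, b follows -∂f/∂b.
∂f/∂a = 6(a - 1)(a + 4); at a=-3 this is -24, so a increases.
∂f/∂b = -3(b - 1)(b + 3); at b=0 this is 9, so b decreases.
a converges to its nearest critical value 1 (a local min of the a-part); b converges to -3. The iterate converges to (1, -3).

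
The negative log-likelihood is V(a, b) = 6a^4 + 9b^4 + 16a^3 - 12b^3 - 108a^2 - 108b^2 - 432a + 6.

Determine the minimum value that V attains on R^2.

V(a,b) separates as P(a) + Q(b) + 6, so its minimum is min P + min Q + 6.
P'(a) = 24(a - 3)(a + 2)(a + 3) vanishes at a ∈ {-3, -2, 3}; Q'(b) = 36b(b - 3)(b + 2) vanishes at b ∈ {-2, 0, 3}.
Local minima of P (where P''>0): P(-3)=378, P(3)=-1350. Local minima of Q: Q(-2)=-192, Q(3)=-567.
So the global minimum of V is P(3) + Q(3) + 6 = -1350 − 567 + 6 = -1911, attained at (3, 3).

-1911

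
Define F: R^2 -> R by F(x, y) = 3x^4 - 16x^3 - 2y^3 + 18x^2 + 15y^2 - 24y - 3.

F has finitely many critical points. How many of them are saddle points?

F separates as a function of x plus a function of y, so ∇F=0 decouples.
∂F/∂x = 12x(x - 3)(x - 1) = 0 at x ∈ {0, 1, 3}; ∂F/∂y = -6(y - 4)(y - 1) = 0 at y ∈ {1, 4}.
The Hessian is diagonal: diag(F_xx, F_yy). Second derivatives: F_xx(0)=36, F_xx(1)=-24, F_xx(3)=72; F_yy(1)=18, F_yy(4)=-18.
Saddle points occur where the two diagonal entries have opposite signs: (0, 4), (1, 1), (3, 4). Count: 3.

3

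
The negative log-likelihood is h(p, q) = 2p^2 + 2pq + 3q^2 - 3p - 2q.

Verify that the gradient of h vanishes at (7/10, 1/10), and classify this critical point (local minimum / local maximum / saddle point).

∇h = (4p + 2q - 3, 2p + 6q - 2); substituting (7/10, 1/10) gives ∇h = (0, 0), so (7/10, 1/10) is indeed a critical point.
The Hessian of h is constant: H = [[4, 2], [2, 6]].
det(H) = 4·6 − 2² = 20.
det(H) > 0 and tr(H) = 10 > 0, so H is positive definite and the point is a local minimum.

local minimum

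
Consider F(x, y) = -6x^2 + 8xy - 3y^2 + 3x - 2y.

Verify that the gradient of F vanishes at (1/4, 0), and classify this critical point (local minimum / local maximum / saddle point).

local maximum

∇F = (-12x + 8y + 3, 8x - 6y - 2); substituting (1/4, 0) gives ∇F = (0, 0), so (1/4, 0) is indeed a critical point.
The Hessian of F is constant: H = [[-12, 8], [8, -6]].
det(H) = (-12)·(-6) − 8² = 8.
det(H) > 0 and tr(H) = -18 < 0, so H is negative definite and the point is a local maximum.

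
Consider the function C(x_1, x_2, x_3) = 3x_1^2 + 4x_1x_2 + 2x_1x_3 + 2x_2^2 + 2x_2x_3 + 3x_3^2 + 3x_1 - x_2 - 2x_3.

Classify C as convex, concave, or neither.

convex

C is quadratic, so its Hessian is the constant matrix H = [[6, 4, 2], [4, 4, 2], [2, 2, 6]].
Leading principal minors: 6, 8, 40.
All positive ⇒ H ≻ 0 ⇒ convex.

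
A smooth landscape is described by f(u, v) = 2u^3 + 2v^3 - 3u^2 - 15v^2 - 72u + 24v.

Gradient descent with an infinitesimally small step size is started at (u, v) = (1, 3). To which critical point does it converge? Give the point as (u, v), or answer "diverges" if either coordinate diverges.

f is separable, so gradient descent decouples: u follows -∂f/∂u, v follows -∂f/∂v.
∂f/∂u = 6(u - 4)(u + 3); at u=1 this is -72, so u increases.
∂f/∂v = 6(v - 4)(v - 1); at v=3 this is -12, so v increases.
u converges to its nearest critical value 4 (a local min of the u-part); v converges to 4. The iterate converges to (4, 4).

(4, 4)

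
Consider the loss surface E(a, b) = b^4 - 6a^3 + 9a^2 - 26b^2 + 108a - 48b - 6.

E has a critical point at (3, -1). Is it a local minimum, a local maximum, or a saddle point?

The mixed partial ∂²E/∂a∂b is 0, so the Hessian at any point is diag(E_aa, E_bb) = diag(18(-2a + 1), 4(3b^2 - 13)).
At (3, -1): H = diag(-90, -40).
Both eigenvalues are negative, so H is negative definite: a local maximum.

local maximum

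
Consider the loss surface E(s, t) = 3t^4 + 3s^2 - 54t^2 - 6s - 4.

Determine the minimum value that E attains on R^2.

E(s,t) separates as P(s) + Q(t) − 4, so its minimum is min P + min Q − 4.
P'(s) = 6s - 6 vanishes at s ∈ {1}; Q'(t) = 12t(t - 3)(t + 3) vanishes at t ∈ {-3, 0, 3}.
Local minima of P (where P''>0): P(1)=-3. Local minima of Q: Q(-3)=-243, Q(3)=-243.
So the global minimum of E is P(1) + Q(-3) − 4 = -3 − 243 − 4 = -250, attained at (1, -3).

-250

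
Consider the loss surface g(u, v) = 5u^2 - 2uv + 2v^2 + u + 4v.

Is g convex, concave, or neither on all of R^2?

g is quadratic, so its Hessian is the constant matrix H = [[10, -2], [-2, 4]].
det(H) = 36, tr(H) = 14.
det(H) > 0 and tr(H) > 0, so H is positive definite everywhere: convex.

convex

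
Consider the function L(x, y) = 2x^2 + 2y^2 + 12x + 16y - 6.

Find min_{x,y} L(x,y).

-56

L(x,y) separates as P(x) + Q(y) − 6, so its minimum is min P + min Q − 6.
P'(x) = 4x + 12 vanishes at x ∈ {-3}; Q'(y) = 4y + 16 vanishes at y ∈ {-4}.
Local minima of P (where P''>0): P(-3)=-18. Local minima of Q: Q(-4)=-32.
So the global minimum of L is P(-3) + Q(-4) − 6 = -18 − 32 − 6 = -56, attained at (-3, -4).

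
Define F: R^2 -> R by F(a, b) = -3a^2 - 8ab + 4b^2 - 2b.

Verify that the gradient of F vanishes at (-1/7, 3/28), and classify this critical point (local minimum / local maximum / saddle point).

saddle point

∇F = (-6a - 8b, -8a + 8b - 2); substituting (-1/7, 3/28) gives ∇F = (0, 0), so (-1/7, 3/28) is indeed a critical point.
The Hessian of F is constant: H = [[-6, -8], [-8, 8]].
det(H) = (-6)·8 − (-8)² = -112.
Since det(H) < 0, H is indefinite and the critical point is a saddle point.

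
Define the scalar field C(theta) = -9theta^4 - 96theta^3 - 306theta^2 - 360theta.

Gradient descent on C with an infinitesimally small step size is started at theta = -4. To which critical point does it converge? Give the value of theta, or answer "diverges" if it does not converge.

C'(theta) = -36(theta + 1)(theta + 2)(theta + 5), so C'(-4) = -216.
Gradient descent moves in the -C' direction, i.e. theta is increasing.
The nearest critical point in that direction is theta = -2, where C'' = 108 > 0 (a local minimum). The iterate converges there.

-2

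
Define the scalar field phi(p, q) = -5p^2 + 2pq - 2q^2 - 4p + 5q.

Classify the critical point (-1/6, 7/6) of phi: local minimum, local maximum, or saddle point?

The Hessian of phi is constant: H = [[-10, 2], [2, -4]].
det(H) = (-10)·(-4) − 2² = 36.
det(H) > 0 and tr(H) = -14 < 0, so H is negative definite and the point is a local maximum.

local maximum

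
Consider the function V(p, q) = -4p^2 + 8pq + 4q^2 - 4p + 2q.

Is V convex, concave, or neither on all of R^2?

V is quadratic, so its Hessian is the constant matrix H = [[-8, 8], [8, 8]].
det(H) = -128, tr(H) = 0.
det(H) < 0, so H is indefinite: neither convex nor concave.

neither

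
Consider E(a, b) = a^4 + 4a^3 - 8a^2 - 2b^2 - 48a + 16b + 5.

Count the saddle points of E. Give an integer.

2

E separates as a function of a plus a function of b, so ∇E=0 decouples.
∂E/∂a = 4(a - 2)(a + 2)(a + 3) = 0 at a ∈ {-3, -2, 2}; ∂E/∂b = -4(b - 4) = 0 at b ∈ {4}.
The Hessian is diagonal: diag(E_aa, E_bb). Second derivatives: E_aa(-3)=20, E_aa(-2)=-16, E_aa(2)=80; E_bb(4)=-4.
Saddle points occur where the two diagonal entries have opposite signs: (-3, 4), (2, 4). Count: 2.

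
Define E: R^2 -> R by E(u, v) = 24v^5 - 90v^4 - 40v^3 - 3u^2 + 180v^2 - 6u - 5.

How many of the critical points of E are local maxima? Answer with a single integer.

2

E separates as a function of u plus a function of v, so ∇E=0 decouples.
∂E/∂u = -6(u + 1) = 0 at u ∈ {-1}; ∂E/∂v = 120v(v - 3)(v - 1)(v + 1) = 0 at v ∈ {-1, 0, 1, 3}.
The Hessian is diagonal: diag(E_uu, E_vv). Second derivatives: E_uu(-1)=-6; E_vv(-1)=-960, E_vv(0)=360, E_vv(1)=-480, E_vv(3)=2880.
Local maxima occur where both diagonal entries negative: (-1, -1), (-1, 1). Count: 2.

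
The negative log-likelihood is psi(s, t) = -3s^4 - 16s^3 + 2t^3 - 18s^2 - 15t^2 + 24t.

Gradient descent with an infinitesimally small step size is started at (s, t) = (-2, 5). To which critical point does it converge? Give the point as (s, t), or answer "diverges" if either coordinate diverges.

(-1, 4)

psi is separable, so gradient descent decouples: s follows -∂psi/∂s, t follows -∂psi/∂t.
∂psi/∂s = -12s(s + 1)(s + 3); at s=-2 this is -24, so s increases.
∂psi/∂t = 6(t - 4)(t - 1); at t=5 this is 24, so t decreases.
s converges to its nearest critical value -1 (a local min of the s-part); t converges to 4. The iterate converges to (-1, 4).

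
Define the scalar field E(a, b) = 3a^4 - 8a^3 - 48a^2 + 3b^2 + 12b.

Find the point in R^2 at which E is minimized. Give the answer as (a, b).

(4, -2)

E(a,b) separates as P(a) + Q(b), so its minimum is min P + min Q.
P'(a) = 12a(a - 4)(a + 2) vanishes at a ∈ {-2, 0, 4}; Q'(b) = 6b + 12 vanishes at b ∈ {-2}.
Local minima of P (where P''>0): P(-2)=-80, P(4)=-512. Local minima of Q: Q(-2)=-12.
So the global minimum of E is P(4) + Q(-2) = -512 − 12 = -524, attained at (4, -2).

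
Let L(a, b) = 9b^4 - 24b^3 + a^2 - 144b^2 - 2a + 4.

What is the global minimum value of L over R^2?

-1533

L(a,b) separates as P(a) + Q(b) + 4, so its minimum is min P + min Q + 4.
P'(a) = 2a - 2 vanishes at a ∈ {1}; Q'(b) = 36b(b - 4)(b + 2) vanishes at b ∈ {-2, 0, 4}.
Local minima of P (where P''>0): P(1)=-1. Local minima of Q: Q(-2)=-240, Q(4)=-1536.
So the global minimum of L is P(1) + Q(4) + 4 = -1 − 1536 + 4 = -1533, attained at (1, 4).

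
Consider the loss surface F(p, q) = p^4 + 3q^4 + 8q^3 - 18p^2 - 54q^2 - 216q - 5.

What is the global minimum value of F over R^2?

F(p,q) separates as A(p) + B(q) − 5, so its minimum is min A + min B − 5.
A'(p) = 4p(p - 3)(p + 3) vanishes at p ∈ {-3, 0, 3}; B'(q) = 12(q - 3)(q + 2)(q + 3) vanishes at q ∈ {-3, -2, 3}.
Local minima of A (where A''>0): A(-3)=-81, A(3)=-81. Local minima of B: B(-3)=189, B(3)=-675.
So the global minimum of F is A(-3) + B(3) − 5 = -81 − 675 − 5 = -761, attained at (-3, 3).

-761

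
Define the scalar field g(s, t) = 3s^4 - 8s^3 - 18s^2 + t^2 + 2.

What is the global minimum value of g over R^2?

g(s,t) separates as P(s) + Q(t) + 2, so its minimum is min P + min Q + 2.
P'(s) = 12s(s - 3)(s + 1) vanishes at s ∈ {-1, 0, 3}; Q'(t) = 2t vanishes at t ∈ {0}.
Local minima of P (where P''>0): P(-1)=-7, P(3)=-135. Local minima of Q: Q(0)=0.
So the global minimum of g is P(3) + Q(0) + 2 = -135 + 0 + 2 = -133, attained at (3, 0).

-133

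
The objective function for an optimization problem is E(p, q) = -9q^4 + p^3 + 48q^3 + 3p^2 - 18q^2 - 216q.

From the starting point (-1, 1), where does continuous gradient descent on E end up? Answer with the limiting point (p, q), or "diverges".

(0, 2)

E is separable, so gradient descent decouples: p follows -∂E/∂p, q follows -∂E/∂q.
∂E/∂p = 3p(p + 2); at p=-1 this is -3, so p increases.
∂E/∂q = -36(q - 3)(q - 2)(q + 1); at q=1 this is -144, so q increases.
p converges to its nearest critical value 0 (a local min of the p-part); q converges to 2. The iterate converges to (0, 2).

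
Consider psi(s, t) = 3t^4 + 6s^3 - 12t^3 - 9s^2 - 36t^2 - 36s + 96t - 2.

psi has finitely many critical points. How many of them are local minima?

2

psi separates as a function of s plus a function of t, so ∇psi=0 decouples.
∂psi/∂s = 18(s - 2)(s + 1) = 0 at s ∈ {-1, 2}; ∂psi/∂t = 12(t - 4)(t - 1)(t + 2) = 0 at t ∈ {-2, 1, 4}.
The Hessian is diagonal: diag(psi_ss, psi_tt). Second derivatives: psi_ss(-1)=-54, psi_ss(2)=54; psi_tt(-2)=216, psi_tt(1)=-108, psi_tt(4)=216.
Local minima occur where both diagonal entries positive: (2, -2), (2, 4). Count: 2.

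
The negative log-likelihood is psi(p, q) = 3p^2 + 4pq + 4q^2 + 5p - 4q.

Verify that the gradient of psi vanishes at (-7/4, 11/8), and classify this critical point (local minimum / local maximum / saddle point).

∇psi = (6p + 4q + 5, 4p + 8q - 4); substituting (-7/4, 11/8) gives ∇psi = (0, 0), so (-7/4, 11/8) is indeed a critical point.
The Hessian of psi is constant: H = [[6, 4], [4, 8]].
det(H) = 6·8 − 4² = 32.
det(H) > 0 and tr(H) = 14 > 0, so H is positive definite and the point is a local minimum.

local minimum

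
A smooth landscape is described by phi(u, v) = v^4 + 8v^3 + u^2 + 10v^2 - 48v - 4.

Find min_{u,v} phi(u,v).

phi(u,v) separates as P(u) + Q(v) − 4, so its minimum is min P + min Q − 4.
P'(u) = 2u vanishes at u ∈ {0}; Q'(v) = 4(v - 1)(v + 3)(v + 4) vanishes at v ∈ {-4, -3, 1}.
Local minima of P (where P''>0): P(0)=0. Local minima of Q: Q(-4)=96, Q(1)=-29.
So the global minimum of phi is P(0) + Q(1) − 4 = 0 − 29 − 4 = -33, attained at (0, 1).

-33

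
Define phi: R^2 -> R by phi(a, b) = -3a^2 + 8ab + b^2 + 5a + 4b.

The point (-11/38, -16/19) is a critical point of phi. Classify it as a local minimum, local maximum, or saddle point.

The Hessian of phi is constant: H = [[-6, 8], [8, 2]].
det(H) = (-6)·2 − 8² = -76.
Since det(H) < 0, H is indefinite and the critical point is a saddle point.

saddle point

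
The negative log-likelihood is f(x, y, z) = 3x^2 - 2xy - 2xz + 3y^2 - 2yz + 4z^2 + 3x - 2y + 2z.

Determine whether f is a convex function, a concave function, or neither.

convex

f is quadratic, so its Hessian is the constant matrix H = [[6, -2, -2], [-2, 6, -2], [-2, -2, 8]].
Leading principal minors: 6, 32, 192.
All positive ⇒ H ≻ 0 ⇒ convex.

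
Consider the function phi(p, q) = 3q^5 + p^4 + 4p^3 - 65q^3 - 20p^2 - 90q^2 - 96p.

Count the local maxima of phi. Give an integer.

2

phi separates as a function of p plus a function of q, so ∇phi=0 decouples.
∂phi/∂p = 4(p - 3)(p + 2)(p + 4) = 0 at p ∈ {-4, -2, 3}; ∂phi/∂q = 15q(q - 4)(q + 1)(q + 3) = 0 at q ∈ {-3, -1, 0, 4}.
The Hessian is diagonal: diag(phi_pp, phi_qq). Second derivatives: phi_pp(-4)=56, phi_pp(-2)=-40, phi_pp(3)=140; phi_qq(-3)=-630, phi_qq(-1)=150, phi_qq(0)=-180, phi_qq(4)=2100.
Local maxima occur where both diagonal entries negative: (-2, -3), (-2, 0). Count: 2.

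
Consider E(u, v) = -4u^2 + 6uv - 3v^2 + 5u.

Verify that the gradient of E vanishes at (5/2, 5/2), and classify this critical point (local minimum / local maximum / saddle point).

∇E = (-8u + 6v + 5, 6u - 6v); substituting (5/2, 5/2) gives ∇E = (0, 0), so (5/2, 5/2) is indeed a critical point.
The Hessian of E is constant: H = [[-8, 6], [6, -6]].
det(H) = (-8)·(-6) − 6² = 12.
det(H) > 0 and tr(H) = -14 < 0, so H is negative definite and the point is a local maximum.

local maximum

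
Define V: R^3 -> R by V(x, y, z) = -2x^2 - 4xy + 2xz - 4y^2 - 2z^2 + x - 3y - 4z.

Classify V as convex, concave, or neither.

concave

V is quadratic, so its Hessian is the constant matrix H = [[-4, -4, 2], [-4, -8, 0], [2, 0, -4]].
Leading principal minors: -4, 16, -32.
Signs alternate −, +, − ⇒ H ≺ 0 ⇒ concave.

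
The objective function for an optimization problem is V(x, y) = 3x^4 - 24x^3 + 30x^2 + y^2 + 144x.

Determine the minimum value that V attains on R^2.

-87

V(x,y) separates as P(x) + Q(y), so its minimum is min P + min Q.
P'(x) = 12(x - 4)(x - 3)(x + 1) vanishes at x ∈ {-1, 3, 4}; Q'(y) = 2y vanishes at y ∈ {0}.
Local minima of P (where P''>0): P(-1)=-87, P(4)=288. Local minima of Q: Q(0)=0.
So the global minimum of V is P(-1) + Q(0) = -87 + 0 = -87, attained at (-1, 0).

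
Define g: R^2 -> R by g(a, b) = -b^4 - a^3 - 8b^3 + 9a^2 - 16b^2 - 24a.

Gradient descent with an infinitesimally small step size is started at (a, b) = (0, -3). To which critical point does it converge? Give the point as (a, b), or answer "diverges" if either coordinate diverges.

g is separable, so gradient descent decouples: a follows -∂g/∂a, b follows -∂g/∂b.
∂g/∂a = -3(a - 4)(a - 2); at a=0 this is -24, so a increases.
∂g/∂b = -4b(b + 2)(b + 4); at b=-3 this is -12, so b increases.
a converges to its nearest critical value 2 (a local min of the a-part); b converges to -2. The iterate converges to (2, -2).

(2, -2)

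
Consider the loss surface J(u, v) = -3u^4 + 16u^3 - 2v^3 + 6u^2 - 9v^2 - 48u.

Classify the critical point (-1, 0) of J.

The mixed partial ∂²J/∂u∂v is 0, so the Hessian at any point is diag(J_uu, J_vv) = diag(12(-3u^2 + 8u + 1), -6(2v + 3)).
At (-1, 0): H = diag(-120, -18).
Both eigenvalues are negative, so H is negative definite: a local maximum.

local maximum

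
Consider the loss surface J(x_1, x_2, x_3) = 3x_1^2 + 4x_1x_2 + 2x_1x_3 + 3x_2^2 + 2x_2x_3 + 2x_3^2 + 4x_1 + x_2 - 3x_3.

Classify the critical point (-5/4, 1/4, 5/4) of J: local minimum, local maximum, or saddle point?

The Hessian is constant: H = [[6, 4, 2], [4, 6, 2], [2, 2, 4]].
Leading principal minors: Δ₁ = 6, Δ₂ = 20, Δ₃ = 64.
All leading minors are positive, so H is positive definite: a local minimum.

local minimum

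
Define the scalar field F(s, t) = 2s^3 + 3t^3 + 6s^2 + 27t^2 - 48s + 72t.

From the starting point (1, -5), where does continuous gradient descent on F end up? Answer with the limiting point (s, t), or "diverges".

diverges

F is separable, so gradient descent decouples: s follows -∂F/∂s, t follows -∂F/∂t.
∂F/∂s = 6(s - 2)(s + 4); at s=1 this is -30, so s increases.
∂F/∂t = 9(t + 2)(t + 4); at t=-5 this is 27, so t decreases.
The t-coordinate has no critical point in that direction and runs off to infinity.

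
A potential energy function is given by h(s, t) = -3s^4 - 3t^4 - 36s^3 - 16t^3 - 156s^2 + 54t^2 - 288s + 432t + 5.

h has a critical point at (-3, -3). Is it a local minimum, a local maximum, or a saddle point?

local minimum

The mixed partial ∂²h/∂s∂t is 0, so the Hessian at any point is diag(h_ss, h_tt) = diag(-12(3s^2 + 18s + 26), 12(-3t^2 - 8t + 9)).
At (-3, -3): H = diag(12, 72).
Both eigenvalues are positive, so H is positive definite: a local minimum.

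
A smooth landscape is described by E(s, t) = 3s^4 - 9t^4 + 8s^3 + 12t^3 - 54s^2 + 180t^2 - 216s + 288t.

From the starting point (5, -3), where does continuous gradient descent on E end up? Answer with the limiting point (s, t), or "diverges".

diverges

E is separable, so gradient descent decouples: s follows -∂E/∂s, t follows -∂E/∂t.
∂E/∂s = 12(s - 3)(s + 2)(s + 3); at s=5 this is 1344, so s decreases.
∂E/∂t = -36(t - 4)(t + 1)(t + 2); at t=-3 this is 504, so t decreases.
The t-coordinate has no critical point in that direction and runs off to infinity.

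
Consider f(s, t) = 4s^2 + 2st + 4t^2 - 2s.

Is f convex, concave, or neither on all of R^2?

convex

f is quadratic, so its Hessian is the constant matrix H = [[8, 2], [2, 8]].
det(H) = 60, tr(H) = 16.
det(H) > 0 and tr(H) > 0, so H is positive definite everywhere: convex.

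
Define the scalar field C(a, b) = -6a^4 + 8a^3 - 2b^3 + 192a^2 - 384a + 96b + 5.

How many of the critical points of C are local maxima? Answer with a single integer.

C separates as a function of a plus a function of b, so ∇C=0 decouples.
∂C/∂a = -24(a - 4)(a - 1)(a + 4) = 0 at a ∈ {-4, 1, 4}; ∂C/∂b = -6(b - 4)(b + 4) = 0 at b ∈ {-4, 4}.
The Hessian is diagonal: diag(C_aa, C_bb). Second derivatives: C_aa(-4)=-960, C_aa(1)=360, C_aa(4)=-576; C_bb(-4)=48, C_bb(4)=-48.
Local maxima occur where both diagonal entries negative: (-4, 4), (4, 4). Count: 2.

2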